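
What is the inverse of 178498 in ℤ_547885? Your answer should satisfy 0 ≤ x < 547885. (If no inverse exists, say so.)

238282

Run Euclid on (547885, 178498):
547885 = 3*178498 + 12391
178498 = 14*12391 + 5024
12391 = 2*5024 + 2343
5024 = 2*2343 + 338
2343 = 6*338 + 315
338 = 1*315 + 23
315 = 13*23 + 16
23 = 1*16 + 7
16 = 2*7 + 2
7 = 3*2 + 1
2 = 2*1 + 0
Since gcd(178498, 547885) = 1, back-substitute to write 1 as a combination:
1 = 7 − 3·2
1 = −3·16 + 7·7
1 = 7·23 − 10·16
1 = −10·315 + 137·23
1 = 137·338 − 147·315
1 = −147·2343 + 1019·338
1 = 1019·5024 − 2185·2343
1 = −2185·12391 + 5389·5024
1 = 5389·178498 − 77631·12391
1 = −77631·547885 + 238282·178498
So 178498·238282 ≡ 1 (mod 547885).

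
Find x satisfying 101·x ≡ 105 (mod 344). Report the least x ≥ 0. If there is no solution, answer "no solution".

93

First find gcd(101, 344):
344 = 3*101 + 41
101 = 2*41 + 19
41 = 2*19 + 3
19 = 6*3 + 1
3 = 3*1 + 0
gcd = 1, so a unique solution mod 344 exists.
Back-substitute for the Bézout coefficients:
1 = 19 − 6·3
1 = −6·41 + 13·19
1 = 13·101 − 32·41
1 = −32·344 + 109·101
So 101·(109) ≡ 1 (mod 344), giving 101⁻¹ ≡ 109.
x ≡ 101⁻¹·105 ≡ 109·105 ≡ 93 (mod 344).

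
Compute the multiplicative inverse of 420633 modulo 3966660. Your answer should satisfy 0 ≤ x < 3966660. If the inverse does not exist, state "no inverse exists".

Euclidean algorithm on 3966660, 420633:
3966660 = 9·420633 + 180963
420633 = 2·180963 + 58707
180963 = 3·58707 + 4842
58707 = 12·4842 + 603
4842 = 8·603 + 18
603 = 33·18 + 9
18 = 2·9 + 0
The gcd is 9, not 1, hence no inverse exists.

no inverse exists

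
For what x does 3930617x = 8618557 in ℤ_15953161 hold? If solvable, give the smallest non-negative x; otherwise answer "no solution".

1177668

First find gcd(3930617, 15953161):
15953161 = 4*3930617 + 230693
3930617 = 17*230693 + 8836
230693 = 26*8836 + 957
8836 = 9*957 + 223
957 = 4*223 + 65
223 = 3*65 + 28
65 = 2*28 + 9
28 = 3*9 + 1
9 = 9*1 + 0
gcd = 1, so a unique solution mod 15953161 exists.
Back-substitute for the Bézout coefficients:
1 = 28 − 3·9
1 = −3·65 + 7·28
1 = 7·223 − 24·65
1 = −24·957 + 103·223
1 = 103·8836 − 951·957
1 = −951·230693 + 24829·8836
1 = 24829·3930617 − 423044·230693
1 = −423044·15953161 + 1717005·3930617
So 3930617·(1717005) ≡ 1 (mod 15953161), giving 3930617⁻¹ ≡ 1717005.
x ≡ 3930617⁻¹·8618557 ≡ 1717005·8618557 ≡ 1177668 (mod 15953161).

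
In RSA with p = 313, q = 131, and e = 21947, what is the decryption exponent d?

φ(n) = (p−1)(q−1) = 312·130 = 40560.
Need d with 21947·d ≡ 1 (mod 40560). Apply the extended Euclidean algorithm:
40560 = 1·21947 + 18613
21947 = 1·18613 + 3334
18613 = 5·3334 + 1943
3334 = 1·1943 + 1391
1943 = 1·1391 + 552
1391 = 2·552 + 287
552 = 1·287 + 265
287 = 1·265 + 22
265 = 12·22 + 1
22 = 22·1 + 0
Back-substitute:
1 = 265 − 12·22
1 = −12·287 + 13·265
1 = 13·552 − 25·287
1 = −25·1391 + 63·552
1 = 63·1943 − 88·1391
1 = −88·3334 + 151·1943
1 = 151·18613 − 843·3334
1 = −843·21947 + 994·18613
1 = 994·40560 − 1837·21947
So 21947·(-1837) ≡ 1 (mod 40560), hence d ≡ -1837 ≡ 38723 (mod 40560).

38723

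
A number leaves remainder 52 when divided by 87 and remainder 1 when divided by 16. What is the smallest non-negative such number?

Write x = 52 + 87·k. Then 87·k ≡ 1 − 52 ≡ 13 (mod 16).
Need 87⁻¹ mod 16. Extended Euclid on (16, 7):
16 = 2×7 + 2
7 = 3×2 + 1
2 = 2×1 + 0
Back-substitute:
1 = 7 − 3·2
1 = −3·16 + 7·7
87⁻¹ ≡ 7 (mod 16), so k ≡ 7·13 ≡ 11 (mod 16).
x = 52 + 87·11 = 1009.

1009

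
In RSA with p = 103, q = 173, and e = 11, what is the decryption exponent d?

1595

φ(n) = (p−1)(q−1) = 102·172 = 17544.
Need d with 11·d ≡ 1 (mod 17544). Apply the extended Euclidean algorithm:
17544 = 1594*11 + 10
11 = 1*10 + 1
10 = 10*1 + 0
Back-substitute:
1 = 11 − 10
1 = −17544 + 1595·11
So 11·1595 ≡ 1 (mod 17544), hence d = 1595.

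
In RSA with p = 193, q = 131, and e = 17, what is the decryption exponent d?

φ(n) = (p−1)(q−1) = 192·130 = 24960.
Need d with 17·d ≡ 1 (mod 24960). Apply the extended Euclidean algorithm:
24960 = 1468·17 + 4
17 = 4·4 + 1
4 = 4·1 + 0
Back-substitute:
1 = 17 − 4·4
1 = −4·24960 + 5873·17
So 17·5873 ≡ 1 (mod 24960), hence d = 5873.

5873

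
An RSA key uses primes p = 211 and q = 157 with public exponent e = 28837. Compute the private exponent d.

22213

φ(n) = (p−1)(q−1) = 210·156 = 32760.
Need d with 28837·d ≡ 1 (mod 32760). Apply the extended Euclidean algorithm:
32760 = 1*28837 + 3923
28837 = 7*3923 + 1376
3923 = 2*1376 + 1171
1376 = 1*1171 + 205
1171 = 5*205 + 146
205 = 1*146 + 59
146 = 2*59 + 28
59 = 2*28 + 3
28 = 9*3 + 1
3 = 3*1 + 0
Back-substitute:
1 = 28 − 9·3
1 = −9·59 + 19·28
1 = 19·146 − 47·59
1 = −47·205 + 66·146
1 = 66·1171 − 377·205
1 = −377·1376 + 443·1171
1 = 443·3923 − 1263·1376
1 = −1263·28837 + 9284·3923
1 = 9284·32760 − 10547·28837
So 28837·(-10547) ≡ 1 (mod 32760), hence d ≡ -10547 ≡ 22213 (mod 32760).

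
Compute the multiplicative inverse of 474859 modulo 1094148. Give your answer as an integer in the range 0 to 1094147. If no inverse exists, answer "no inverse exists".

Euclidean algorithm on 1094148, 474859:
1094148 = 2*474859 + 144430
474859 = 3*144430 + 41569
144430 = 3*41569 + 19723
41569 = 2*19723 + 2123
19723 = 9*2123 + 616
2123 = 3*616 + 275
616 = 2*275 + 66
275 = 4*66 + 11
66 = 6*11 + 0
Since gcd = 11 > 1, 474859 is not a unit mod 1094148.

no inverse exists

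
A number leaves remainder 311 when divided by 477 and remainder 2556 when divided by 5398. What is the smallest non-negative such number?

2053796

Write x = 311 + 477·k. Then 477·k ≡ 2556 − 311 ≡ 2245 (mod 5398).
Need 477⁻¹ mod 5398. Extended Euclid on (5398, 477):
5398 = 11·477 + 151
477 = 3·151 + 24
151 = 6·24 + 7
24 = 3·7 + 3
7 = 2·3 + 1
3 = 3·1 + 0
Back-substitute:
1 = 7 − 2·3
1 = −2·24 + 7·7
1 = 7·151 − 44·24
1 = −44·477 + 139·151
1 = 139·5398 − 1573·477
477⁻¹ ≡ 3825 (mod 5398), so k ≡ 3825·2245 ≡ 4305 (mod 5398).
x = 311 + 477·4305 = 2053796.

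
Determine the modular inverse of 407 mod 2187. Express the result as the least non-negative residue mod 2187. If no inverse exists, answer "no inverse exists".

Apply the Euclidean algorithm to 2187 and 407:
2187 = 5·407 + 152
407 = 2·152 + 103
152 = 1·103 + 49
103 = 2·49 + 5
49 = 9·5 + 4
5 = 1·4 + 1
4 = 4·1 + 0
gcd = 1, so the inverse exists. Back-substitute:
1 = 5 − 4
1 = −49 + 10·5
1 = 10·103 − 21·49
1 = −21·152 + 31·103
1 = 31·407 − 83·152
1 = −83·2187 + 446·407
So 407·446 ≡ 1 (mod 2187).

446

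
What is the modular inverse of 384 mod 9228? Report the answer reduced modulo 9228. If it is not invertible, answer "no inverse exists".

Euclidean algorithm on 9228, 384:
9228 = 24·384 + 12
384 = 32·12 + 0
Since gcd = 12 > 1, 384 is not a unit mod 9228.

no inverse exists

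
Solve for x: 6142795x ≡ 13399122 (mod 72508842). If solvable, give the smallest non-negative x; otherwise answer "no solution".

30560070

First find gcd(6142795, 72508842):
72508842 = 11×6142795 + 4938097
6142795 = 1×4938097 + 1204698
4938097 = 4×1204698 + 119305
1204698 = 10×119305 + 11648
119305 = 10×11648 + 2825
11648 = 4×2825 + 348
2825 = 8×348 + 41
348 = 8×41 + 20
41 = 2×20 + 1
20 = 20×1 + 0
gcd = 1, so a unique solution mod 72508842 exists.
Back-substitute for the Bézout coefficients:
1 = 41 − 2·20
1 = −2·348 + 17·41
1 = 17·2825 − 138·348
1 = −138·11648 + 569·2825
1 = 569·119305 − 5828·11648
1 = −5828·1204698 + 58849·119305
1 = 58849·4938097 − 241224·1204698
1 = −241224·6142795 + 300073·4938097
1 = 300073·72508842 − 3542027·6142795
So 6142795·(-3542027) ≡ 1 (mod 72508842), giving 6142795⁻¹ ≡ 68966815.
x ≡ 6142795⁻¹·13399122 ≡ 68966815·13399122 ≡ 30560070 (mod 72508842).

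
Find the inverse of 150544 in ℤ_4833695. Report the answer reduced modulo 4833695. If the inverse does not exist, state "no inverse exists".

185489

Apply the Euclidean algorithm to 4833695 and 150544:
4833695 = 32*150544 + 16287
150544 = 9*16287 + 3961
16287 = 4*3961 + 443
3961 = 8*443 + 417
443 = 1*417 + 26
417 = 16*26 + 1
26 = 26*1 + 0
gcd = 1, so the inverse exists. Back-substitute:
1 = 417 − 16·26
1 = −16·443 + 17·417
1 = 17·3961 − 152·443
1 = −152·16287 + 625·3961
1 = 625·150544 − 5777·16287
1 = −5777·4833695 + 185489·150544
So 150544·185489 ≡ 1 (mod 4833695).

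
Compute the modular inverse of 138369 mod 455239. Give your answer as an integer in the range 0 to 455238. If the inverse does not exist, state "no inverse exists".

Apply the Euclidean algorithm to 455239 and 138369:
455239 = 3*138369 + 40132
138369 = 3*40132 + 17973
40132 = 2*17973 + 4186
17973 = 4*4186 + 1229
4186 = 3*1229 + 499
1229 = 2*499 + 231
499 = 2*231 + 37
231 = 6*37 + 9
37 = 4*9 + 1
9 = 9*1 + 0
The gcd is 1. Working backward:
1 = 37 − 4·9
1 = −4·231 + 25·37
1 = 25·499 − 54·231
1 = −54·1229 + 133·499
1 = 133·4186 − 453·1229
1 = −453·17973 + 1945·4186
1 = 1945·40132 − 4343·17973
1 = −4343·138369 + 14974·40132
1 = 14974·455239 − 49265·138369
Thus 138369·(-49265) ≡ 1 (mod 455239); reducing, -49265 mod 455239 = 405974.

405974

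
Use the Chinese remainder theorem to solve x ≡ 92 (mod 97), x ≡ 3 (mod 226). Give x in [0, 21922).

Write x = 92 + 97·k. Then 97·k ≡ 3 − 92 ≡ 137 (mod 226).
Need 97⁻¹ mod 226. Extended Euclid on (226, 97):
226 = 2*97 + 32
97 = 3*32 + 1
32 = 32*1 + 0
Back-substitute:
1 = 97 − 3·32
1 = −3·226 + 7·97
97⁻¹ ≡ 7 (mod 226), so k ≡ 7·137 ≡ 55 (mod 226).
x = 92 + 97·55 = 5427.

5427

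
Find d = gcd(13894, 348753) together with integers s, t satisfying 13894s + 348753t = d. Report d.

1

Euclidean algorithm:
348753 = 25*13894 + 1403
13894 = 9*1403 + 1267
1403 = 1*1267 + 136
1267 = 9*136 + 43
136 = 3*43 + 7
43 = 6*7 + 1
7 = 7*1 + 0
gcd(13894, 348753) = 1.
Express as a combination:
1 = 43 − 6·7
1 = −6·136 + 19·43
1 = 19·1267 − 177·136
1 = −177·1403 + 196·1267
1 = 196·13894 − 1941·1403
1 = −1941·348753 + 48721·13894
So 1 = (-1941)·348753 + (48721)·13894.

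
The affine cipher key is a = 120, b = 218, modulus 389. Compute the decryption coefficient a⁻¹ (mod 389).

295

Apply the Euclidean algorithm to 389 and 120:
389 = 3×120 + 29
120 = 4×29 + 4
29 = 7×4 + 1
4 = 4×1 + 0
gcd = 1, so the inverse exists. Back-substitute:
1 = 29 − 7·4
1 = −7·120 + 29·29
1 = 29·389 − 94·120
Thus 120·(-94) ≡ 1 (mod 389); reducing, -94 mod 389 = 295.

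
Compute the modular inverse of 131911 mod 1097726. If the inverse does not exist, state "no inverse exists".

508149

Apply the Euclidean algorithm to 1097726 and 131911:
1097726 = 8×131911 + 42438
131911 = 3×42438 + 4597
42438 = 9×4597 + 1065
4597 = 4×1065 + 337
1065 = 3×337 + 54
337 = 6×54 + 13
54 = 4×13 + 2
13 = 6×2 + 1
2 = 2×1 + 0
Since gcd(131911, 1097726) = 1, back-substitute to write 1 as a combination:
1 = 13 − 6·2
1 = −6·54 + 25·13
1 = 25·337 − 156·54
1 = −156·1065 + 493·337
1 = 493·4597 − 2128·1065
1 = −2128·42438 + 19645·4597
1 = 19645·131911 − 61063·42438
1 = −61063·1097726 + 508149·131911
So 131911·508149 ≡ 1 (mod 1097726).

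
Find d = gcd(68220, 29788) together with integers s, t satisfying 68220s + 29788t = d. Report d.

Euclidean algorithm:
68220 = 2×29788 + 8644
29788 = 3×8644 + 3856
8644 = 2×3856 + 932
3856 = 4×932 + 128
932 = 7×128 + 36
128 = 3×36 + 20
36 = 1×20 + 16
20 = 1×16 + 4
16 = 4×4 + 0
gcd(68220, 29788) = 4.
Back-substituting:
4 = 20 − 16
4 = −36 + 2·20
4 = 2·128 − 7·36
4 = −7·932 + 51·128
4 = 51·3856 − 211·932
4 = −211·8644 + 473·3856
4 = 473·29788 − 1630·8644
4 = −1630·68220 + 3733·29788
So 4 = (-1630)·68220 + (3733)·29788.

4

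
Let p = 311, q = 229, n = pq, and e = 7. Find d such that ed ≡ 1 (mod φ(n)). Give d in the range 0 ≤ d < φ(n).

60583

φ(n) = (p−1)(q−1) = 310·228 = 70680.
Need d with 7·d ≡ 1 (mod 70680). Apply the extended Euclidean algorithm:
70680 = 10097·7 + 1
7 = 7·1 + 0
Back-substitute:
1 = 70680 − 10097·7
So 7·(-10097) ≡ 1 (mod 70680), hence d ≡ -10097 ≡ 60583 (mod 70680).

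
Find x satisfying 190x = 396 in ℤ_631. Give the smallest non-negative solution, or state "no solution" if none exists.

First find gcd(190, 631):
631 = 3×190 + 61
190 = 3×61 + 7
61 = 8×7 + 5
7 = 1×5 + 2
5 = 2×2 + 1
2 = 2×1 + 0
gcd = 1, so a unique solution mod 631 exists.
Back-substitute for the Bézout coefficients:
1 = 5 − 2·2
1 = −2·7 + 3·5
1 = 3·61 − 26·7
1 = −26·190 + 81·61
1 = 81·631 − 269·190
So 190·(-269) ≡ 1 (mod 631), giving 190⁻¹ ≡ 362.
x ≡ 190⁻¹·396 ≡ 362·396 ≡ 115 (mod 631).

115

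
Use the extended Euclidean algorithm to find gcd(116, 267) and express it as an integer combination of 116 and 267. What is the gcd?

Apply Euclid's algorithm to 267 and 116:
267 = 2·116 + 35
116 = 3·35 + 11
35 = 3·11 + 2
11 = 5·2 + 1
2 = 2·1 + 0
gcd(116, 267) = 1.
Back-substituting:
1 = 11 − 5·2
1 = −5·35 + 16·11
1 = 16·116 − 53·35
1 = −53·267 + 122·116
So 1 = (-53)·267 + (122)·116.

1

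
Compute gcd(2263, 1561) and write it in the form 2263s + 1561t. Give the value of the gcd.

1

Euclidean algorithm:
2263 = 1*1561 + 702
1561 = 2*702 + 157
702 = 4*157 + 74
157 = 2*74 + 9
74 = 8*9 + 2
9 = 4*2 + 1
2 = 2*1 + 0
gcd(2263, 1561) = 1.
Working backward:
1 = 9 − 4·2
1 = −4·74 + 33·9
1 = 33·157 − 70·74
1 = −70·702 + 313·157
1 = 313·1561 − 696·702
1 = −696·2263 + 1009·1561
So 1 = (-696)·2263 + (1009)·1561.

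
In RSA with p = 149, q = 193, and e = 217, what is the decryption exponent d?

φ(n) = (p−1)(q−1) = 148·192 = 28416.
Need d with 217·d ≡ 1 (mod 28416). Apply the extended Euclidean algorithm:
28416 = 130×217 + 206
217 = 1×206 + 11
206 = 18×11 + 8
11 = 1×8 + 3
8 = 2×3 + 2
3 = 1×2 + 1
2 = 2×1 + 0
Back-substitute:
1 = 3 − 2
1 = −8 + 3·3
1 = 3·11 − 4·8
1 = −4·206 + 75·11
1 = 75·217 − 79·206
1 = −79·28416 + 10345·217
So 217·10345 ≡ 1 (mod 28416), hence d = 10345.

10345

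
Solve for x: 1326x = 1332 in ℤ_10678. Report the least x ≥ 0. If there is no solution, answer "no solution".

2441

First find gcd(1326, 10678):
10678 = 8×1326 + 70
1326 = 18×70 + 66
70 = 1×66 + 4
66 = 16×4 + 2
4 = 2×2 + 0
gcd = 2 and 2 | 1332, so solutions exist. Divide through by 2: 663x ≡ 666 (mod 5339).
Now find 663⁻¹ mod 5339:
5339 = 8×663 + 35
663 = 18×35 + 33
35 = 1×33 + 2
33 = 16×2 + 1
2 = 2×1 + 0
Back-substitute:
1 = 33 − 16·2
1 = −16·35 + 17·33
1 = 17·663 − 322·35
1 = −322·5339 + 2593·663
So 663⁻¹ ≡ 2593 (mod 5339).
Then x ≡ 2593·666 ≡ 2441 (mod 5339); the smallest non-negative solution is x = 2441.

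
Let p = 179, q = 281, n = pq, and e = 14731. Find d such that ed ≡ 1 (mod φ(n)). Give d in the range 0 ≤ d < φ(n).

φ(n) = (p−1)(q−1) = 178·280 = 49840.
Need d with 14731·d ≡ 1 (mod 49840). Apply the extended Euclidean algorithm:
49840 = 3·14731 + 5647
14731 = 2·5647 + 3437
5647 = 1·3437 + 2210
3437 = 1·2210 + 1227
2210 = 1·1227 + 983
1227 = 1·983 + 244
983 = 4·244 + 7
244 = 34·7 + 6
7 = 1·6 + 1
6 = 6·1 + 0
Back-substitute:
1 = 7 − 6
1 = −244 + 35·7
1 = 35·983 − 141·244
1 = −141·1227 + 176·983
1 = 176·2210 − 317·1227
1 = −317·3437 + 493·2210
1 = 493·5647 − 810·3437
1 = −810·14731 + 2113·5647
1 = 2113·49840 − 7149·14731
So 14731·(-7149) ≡ 1 (mod 49840), hence d ≡ -7149 ≡ 42691 (mod 49840).

42691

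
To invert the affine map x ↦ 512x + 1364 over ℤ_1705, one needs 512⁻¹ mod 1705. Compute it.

Extended Euclidean algorithm:
1705 = 3×512 + 169
512 = 3×169 + 5
169 = 33×5 + 4
5 = 1×4 + 1
4 = 4×1 + 0
gcd = 1, so the inverse exists. Back-substitute:
1 = 5 − 4
1 = −169 + 34·5
1 = 34·512 − 103·169
1 = −103·1705 + 343·512
So 512·343 ≡ 1 (mod 1705).

343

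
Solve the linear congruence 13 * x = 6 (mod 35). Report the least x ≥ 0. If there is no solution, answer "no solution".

First find gcd(13, 35):
35 = 2·13 + 9
13 = 1·9 + 4
9 = 2·4 + 1
4 = 4·1 + 0
gcd = 1, so a unique solution mod 35 exists.
Back-substitute for the Bézout coefficients:
1 = 9 − 2·4
1 = −2·13 + 3·9
1 = 3·35 − 8·13
So 13·(-8) ≡ 1 (mod 35), giving 13⁻¹ ≡ 27.
x ≡ 13⁻¹·6 ≡ 27·6 ≡ 22 (mod 35).

22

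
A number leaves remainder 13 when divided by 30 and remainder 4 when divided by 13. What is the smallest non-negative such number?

43

Write x = 13 + 30·k. Then 30·k ≡ 4 − 13 ≡ 4 (mod 13).
Need 30⁻¹ mod 13. Extended Euclid on (13, 4):
13 = 3×4 + 1
4 = 4×1 + 0
Back-substitute:
1 = 13 − 3·4
30⁻¹ ≡ 10 (mod 13), so k ≡ 10·4 ≡ 1 (mod 13).
x = 13 + 30·1 = 43.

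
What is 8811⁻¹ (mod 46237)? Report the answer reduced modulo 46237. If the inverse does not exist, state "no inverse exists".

21169

Extended Euclidean algorithm:
46237 = 5×8811 + 2182
8811 = 4×2182 + 83
2182 = 26×83 + 24
83 = 3×24 + 11
24 = 2×11 + 2
11 = 5×2 + 1
2 = 2×1 + 0
The gcd is 1. Working backward:
1 = 11 − 5·2
1 = −5·24 + 11·11
1 = 11·83 − 38·24
1 = −38·2182 + 999·83
1 = 999·8811 − 4034·2182
1 = −4034·46237 + 21169·8811
So 8811·21169 ≡ 1 (mod 46237).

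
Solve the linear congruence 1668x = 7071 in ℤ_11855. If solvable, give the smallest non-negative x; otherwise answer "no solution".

452

First find gcd(1668, 11855):
11855 = 7·1668 + 179
1668 = 9·179 + 57
179 = 3·57 + 8
57 = 7·8 + 1
8 = 8·1 + 0
gcd = 1, so a unique solution mod 11855 exists.
Back-substitute for the Bézout coefficients:
1 = 57 − 7·8
1 = −7·179 + 22·57
1 = 22·1668 − 205·179
1 = −205·11855 + 1457·1668
So 1668·(1457) ≡ 1 (mod 11855), giving 1668⁻¹ ≡ 1457.
x ≡ 1668⁻¹·7071 ≡ 1457·7071 ≡ 452 (mod 11855).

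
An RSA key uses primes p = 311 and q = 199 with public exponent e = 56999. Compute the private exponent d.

33359

φ(n) = (p−1)(q−1) = 310·198 = 61380.
Need d with 56999·d ≡ 1 (mod 61380). Apply the extended Euclidean algorithm:
61380 = 1×56999 + 4381
56999 = 13×4381 + 46
4381 = 95×46 + 11
46 = 4×11 + 2
11 = 5×2 + 1
2 = 2×1 + 0
Back-substitute:
1 = 11 − 5·2
1 = −5·46 + 21·11
1 = 21·4381 − 2000·46
1 = −2000·56999 + 26021·4381
1 = 26021·61380 − 28021·56999
So 56999·(-28021) ≡ 1 (mod 61380), hence d ≡ -28021 ≡ 33359 (mod 61380).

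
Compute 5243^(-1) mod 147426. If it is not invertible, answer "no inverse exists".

Extended Euclidean algorithm:
147426 = 28×5243 + 622
5243 = 8×622 + 267
622 = 2×267 + 88
267 = 3×88 + 3
88 = 29×3 + 1
3 = 3×1 + 0
gcd = 1, so the inverse exists. Back-substitute:
1 = 88 − 29·3
1 = −29·267 + 88·88
1 = 88·622 − 205·267
1 = −205·5243 + 1728·622
1 = 1728·147426 − 48589·5243
Thus 5243·(-48589) ≡ 1 (mod 147426); reducing, -48589 mod 147426 = 98837.

98837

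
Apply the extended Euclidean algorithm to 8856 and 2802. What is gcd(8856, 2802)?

6

Apply Euclid's algorithm to 8856 and 2802:
8856 = 3×2802 + 450
2802 = 6×450 + 102
450 = 4×102 + 42
102 = 2×42 + 18
42 = 2×18 + 6
18 = 3×6 + 0
gcd(8856, 2802) = 6.
Working backward:
6 = 42 − 2·18
6 = −2·102 + 5·42
6 = 5·450 − 22·102
6 = −22·2802 + 137·450
6 = 137·8856 − 433·2802
So 6 = (137)·8856 + (-433)·2802.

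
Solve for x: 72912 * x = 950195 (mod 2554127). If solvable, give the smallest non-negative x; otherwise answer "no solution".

1326224

First find gcd(72912, 2554127):
2554127 = 35*72912 + 2207
72912 = 33*2207 + 81
2207 = 27*81 + 20
81 = 4*20 + 1
20 = 20*1 + 0
gcd = 1, so a unique solution mod 2554127 exists.
Back-substitute for the Bézout coefficients:
1 = 81 − 4·20
1 = −4·2207 + 109·81
1 = 109·72912 − 3601·2207
1 = −3601·2554127 + 126144·72912
So 72912·(126144) ≡ 1 (mod 2554127), giving 72912⁻¹ ≡ 126144.
x ≡ 72912⁻¹·950195 ≡ 126144·950195 ≡ 1326224 (mod 2554127).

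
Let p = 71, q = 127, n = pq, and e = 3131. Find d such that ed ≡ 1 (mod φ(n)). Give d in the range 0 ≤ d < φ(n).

φ(n) = (p−1)(q−1) = 70·126 = 8820.
Need d with 3131·d ≡ 1 (mod 8820). Apply the extended Euclidean algorithm:
8820 = 2*3131 + 2558
3131 = 1*2558 + 573
2558 = 4*573 + 266
573 = 2*266 + 41
266 = 6*41 + 20
41 = 2*20 + 1
20 = 20*1 + 0
Back-substitute:
1 = 41 − 2·20
1 = −2·266 + 13·41
1 = 13·573 − 28·266
1 = −28·2558 + 125·573
1 = 125·3131 − 153·2558
1 = −153·8820 + 431·3131
So 3131·431 ≡ 1 (mod 8820), hence d = 431.

431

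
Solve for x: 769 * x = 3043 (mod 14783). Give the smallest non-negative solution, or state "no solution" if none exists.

First find gcd(769, 14783):
14783 = 19*769 + 172
769 = 4*172 + 81
172 = 2*81 + 10
81 = 8*10 + 1
10 = 10*1 + 0
gcd = 1, so a unique solution mod 14783 exists.
Back-substitute for the Bézout coefficients:
1 = 81 − 8·10
1 = −8·172 + 17·81
1 = 17·769 − 76·172
1 = −76·14783 + 1461·769
So 769·(1461) ≡ 1 (mod 14783), giving 769⁻¹ ≡ 1461.
x ≡ 769⁻¹·3043 ≡ 1461·3043 ≡ 10923 (mod 14783).

10923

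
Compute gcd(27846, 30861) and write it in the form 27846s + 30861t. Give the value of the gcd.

Euclidean algorithm:
30861 = 1×27846 + 3015
27846 = 9×3015 + 711
3015 = 4×711 + 171
711 = 4×171 + 27
171 = 6×27 + 9
27 = 3×9 + 0
gcd(27846, 30861) = 9.
Express as a combination:
9 = 171 − 6·27
9 = −6·711 + 25·171
9 = 25·3015 − 106·711
9 = −106·27846 + 979·3015
9 = 979·30861 − 1085·27846
So 9 = (979)·30861 + (-1085)·27846.

9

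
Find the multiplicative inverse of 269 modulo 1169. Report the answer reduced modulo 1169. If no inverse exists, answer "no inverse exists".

817

gcd(1169, 269) by repeated division:
1169 = 4·269 + 93
269 = 2·93 + 83
93 = 1·83 + 10
83 = 8·10 + 3
10 = 3·3 + 1
3 = 3·1 + 0
gcd = 1, so the inverse exists. Back-substitute:
1 = 10 − 3·3
1 = −3·83 + 25·10
1 = 25·93 − 28·83
1 = −28·269 + 81·93
1 = 81·1169 − 352·269
So 269·(-352) ≡ 1 (mod 1169), and -352 ≡ 817 (mod 1169).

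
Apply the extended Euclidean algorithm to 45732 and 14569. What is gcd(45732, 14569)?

Euclidean algorithm:
45732 = 3*14569 + 2025
14569 = 7*2025 + 394
2025 = 5*394 + 55
394 = 7*55 + 9
55 = 6*9 + 1
9 = 9*1 + 0
gcd(45732, 14569) = 1.
Working backward:
1 = 55 − 6·9
1 = −6·394 + 43·55
1 = 43·2025 − 221·394
1 = −221·14569 + 1590·2025
1 = 1590·45732 − 4991·14569
So 1 = (1590)·45732 + (-4991)·14569.

1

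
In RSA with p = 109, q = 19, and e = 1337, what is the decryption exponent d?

φ(n) = (p−1)(q−1) = 108·18 = 1944.
Need d with 1337·d ≡ 1 (mod 1944). Apply the extended Euclidean algorithm:
1944 = 1*1337 + 607
1337 = 2*607 + 123
607 = 4*123 + 115
123 = 1*115 + 8
115 = 14*8 + 3
8 = 2*3 + 2
3 = 1*2 + 1
2 = 2*1 + 0
Back-substitute:
1 = 3 − 2
1 = −8 + 3·3
1 = 3·115 − 43·8
1 = −43·123 + 46·115
1 = 46·607 − 227·123
1 = −227·1337 + 500·607
1 = 500·1944 − 727·1337
So 1337·(-727) ≡ 1 (mod 1944), hence d ≡ -727 ≡ 1217 (mod 1944).

1217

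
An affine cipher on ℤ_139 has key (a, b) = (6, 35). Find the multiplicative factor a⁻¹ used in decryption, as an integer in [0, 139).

116

Apply the Euclidean algorithm to 139 and 6:
139 = 23×6 + 1
6 = 6×1 + 0
The gcd is 1. Working backward:
1 = 139 − 23·6
Hence 6⁻¹ ≡ -23 ≡ 116 (mod 139).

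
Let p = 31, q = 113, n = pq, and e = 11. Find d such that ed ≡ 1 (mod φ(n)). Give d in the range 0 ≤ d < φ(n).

φ(n) = (p−1)(q−1) = 30·112 = 3360.
Need d with 11·d ≡ 1 (mod 3360). Apply the extended Euclidean algorithm:
3360 = 305×11 + 5
11 = 2×5 + 1
5 = 5×1 + 0
Back-substitute:
1 = 11 − 2·5
1 = −2·3360 + 611·11
So 11·611 ≡ 1 (mod 3360), hence d = 611.

611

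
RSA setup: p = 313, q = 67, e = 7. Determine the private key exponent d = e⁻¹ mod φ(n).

φ(n) = (p−1)(q−1) = 312·66 = 20592.
Need d with 7·d ≡ 1 (mod 20592). Apply the extended Euclidean algorithm:
20592 = 2941·7 + 5
7 = 1·5 + 2
5 = 2·2 + 1
2 = 2·1 + 0
Back-substitute:
1 = 5 − 2·2
1 = −2·7 + 3·5
1 = 3·20592 − 8825·7
So 7·(-8825) ≡ 1 (mod 20592), hence d ≡ -8825 ≡ 11767 (mod 20592).

11767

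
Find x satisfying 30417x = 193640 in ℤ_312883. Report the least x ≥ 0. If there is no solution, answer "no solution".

66642

First find gcd(30417, 312883):
312883 = 10·30417 + 8713
30417 = 3·8713 + 4278
8713 = 2·4278 + 157
4278 = 27·157 + 39
157 = 4·39 + 1
39 = 39·1 + 0
gcd = 1, so a unique solution mod 312883 exists.
Back-substitute for the Bézout coefficients:
1 = 157 − 4·39
1 = −4·4278 + 109·157
1 = 109·8713 − 222·4278
1 = −222·30417 + 775·8713
1 = 775·312883 − 7972·30417
So 30417·(-7972) ≡ 1 (mod 312883), giving 30417⁻¹ ≡ 304911.
x ≡ 30417⁻¹·193640 ≡ 304911·193640 ≡ 66642 (mod 312883).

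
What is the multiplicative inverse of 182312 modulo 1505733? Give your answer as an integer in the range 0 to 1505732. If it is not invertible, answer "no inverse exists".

1340774

Extended Euclidean algorithm:
1505733 = 8·182312 + 47237
182312 = 3·47237 + 40601
47237 = 1·40601 + 6636
40601 = 6·6636 + 785
6636 = 8·785 + 356
785 = 2·356 + 73
356 = 4·73 + 64
73 = 1·64 + 9
64 = 7·9 + 1
9 = 9·1 + 0
The gcd is 1. Working backward:
1 = 64 − 7·9
1 = −7·73 + 8·64
1 = 8·356 − 39·73
1 = −39·785 + 86·356
1 = 86·6636 − 727·785
1 = −727·40601 + 4448·6636
1 = 4448·47237 − 5175·40601
1 = −5175·182312 + 19973·47237
1 = 19973·1505733 − 164959·182312
So 182312·(-164959) ≡ 1 (mod 1505733), and -164959 ≡ 1340774 (mod 1505733).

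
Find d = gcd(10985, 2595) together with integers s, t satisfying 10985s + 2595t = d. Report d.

5

Apply Euclid's algorithm to 10985 and 2595:
10985 = 4×2595 + 605
2595 = 4×605 + 175
605 = 3×175 + 80
175 = 2×80 + 15
80 = 5×15 + 5
15 = 3×5 + 0
gcd(10985, 2595) = 5.
Working backward:
5 = 80 − 5·15
5 = −5·175 + 11·80
5 = 11·605 − 38·175
5 = −38·2595 + 163·605
5 = 163·10985 − 690·2595
So 5 = (163)·10985 + (-690)·2595.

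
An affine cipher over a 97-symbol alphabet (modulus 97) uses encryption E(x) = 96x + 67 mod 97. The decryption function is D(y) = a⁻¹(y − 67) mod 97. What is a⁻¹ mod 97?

96

Run Euclid on (97, 96):
97 = 1×96 + 1
96 = 96×1 + 0
Since gcd(96, 97) = 1, back-substitute to write 1 as a combination:
1 = 97 − 96
So 96·(-1) ≡ 1 (mod 97), and -1 ≡ 96 (mod 97).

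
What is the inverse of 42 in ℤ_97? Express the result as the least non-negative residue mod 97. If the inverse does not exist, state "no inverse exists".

67

Apply the Euclidean algorithm to 97 and 42:
97 = 2·42 + 13
42 = 3·13 + 3
13 = 4·3 + 1
3 = 3·1 + 0
gcd = 1, so the inverse exists. Back-substitute:
1 = 13 − 4·3
1 = −4·42 + 13·13
1 = 13·97 − 30·42
Hence 42⁻¹ ≡ -30 ≡ 67 (mod 97).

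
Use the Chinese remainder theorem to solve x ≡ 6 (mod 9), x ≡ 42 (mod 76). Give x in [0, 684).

42

Write x = 6 + 9·k. Then 9·k ≡ 42 − 6 ≡ 36 (mod 76).
Need 9⁻¹ mod 76. Extended Euclid on (76, 9):
76 = 8*9 + 4
9 = 2*4 + 1
4 = 4*1 + 0
Back-substitute:
1 = 9 − 2·4
1 = −2·76 + 17·9
9⁻¹ ≡ 17 (mod 76), so k ≡ 17·36 ≡ 4 (mod 76).
x = 6 + 9·4 = 42.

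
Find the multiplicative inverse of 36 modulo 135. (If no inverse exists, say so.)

no inverse exists

Compute gcd(36, 135):
135 = 3×36 + 27
36 = 1×27 + 9
27 = 3×9 + 0
Since gcd = 9 > 1, 36 is not a unit mod 135.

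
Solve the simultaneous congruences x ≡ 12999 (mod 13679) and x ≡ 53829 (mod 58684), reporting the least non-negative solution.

666645385

Write x = 12999 + 13679·k. Then 13679·k ≡ 53829 − 12999 ≡ 40830 (mod 58684).
Need 13679⁻¹ mod 58684. Extended Euclid on (58684, 13679):
58684 = 4*13679 + 3968
13679 = 3*3968 + 1775
3968 = 2*1775 + 418
1775 = 4*418 + 103
418 = 4*103 + 6
103 = 17*6 + 1
6 = 6*1 + 0
Back-substitute:
1 = 103 − 17·6
1 = −17·418 + 69·103
1 = 69·1775 − 293·418
1 = −293·3968 + 655·1775
1 = 655·13679 − 2258·3968
1 = −2258·58684 + 9687·13679
13679⁻¹ ≡ 9687 (mod 58684), so k ≡ 9687·40830 ≡ 48734 (mod 58684).
x = 12999 + 13679·48734 = 666645385.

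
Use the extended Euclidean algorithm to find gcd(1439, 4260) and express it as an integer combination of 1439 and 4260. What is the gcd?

1

Apply Euclid's algorithm to 4260 and 1439:
4260 = 2*1439 + 1382
1439 = 1*1382 + 57
1382 = 24*57 + 14
57 = 4*14 + 1
14 = 14*1 + 0
gcd(1439, 4260) = 1.
Express as a combination:
1 = 57 − 4·14
1 = −4·1382 + 97·57
1 = 97·1439 − 101·1382
1 = −101·4260 + 299·1439
So 1 = (-101)·4260 + (299)·1439.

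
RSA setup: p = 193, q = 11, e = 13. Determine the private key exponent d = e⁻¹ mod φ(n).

1477

φ(n) = (p−1)(q−1) = 192·10 = 1920.
Need d with 13·d ≡ 1 (mod 1920). Apply the extended Euclidean algorithm:
1920 = 147·13 + 9
13 = 1·9 + 4
9 = 2·4 + 1
4 = 4·1 + 0
Back-substitute:
1 = 9 − 2·4
1 = −2·13 + 3·9
1 = 3·1920 − 443·13
So 13·(-443) ≡ 1 (mod 1920), hence d ≡ -443 ≡ 1477 (mod 1920).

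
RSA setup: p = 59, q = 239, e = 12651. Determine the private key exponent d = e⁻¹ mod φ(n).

φ(n) = (p−1)(q−1) = 58·238 = 13804.
Need d with 12651·d ≡ 1 (mod 13804). Apply the extended Euclidean algorithm:
13804 = 1×12651 + 1153
12651 = 10×1153 + 1121
1153 = 1×1121 + 32
1121 = 35×32 + 1
32 = 32×1 + 0
Back-substitute:
1 = 1121 − 35·32
1 = −35·1153 + 36·1121
1 = 36·12651 − 395·1153
1 = −395·13804 + 431·12651
So 12651·431 ≡ 1 (mod 13804), hence d = 431.

431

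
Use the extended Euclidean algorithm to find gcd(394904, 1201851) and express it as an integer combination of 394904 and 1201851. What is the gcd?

1

Apply Euclid's algorithm to 1201851 and 394904:
1201851 = 3*394904 + 17139
394904 = 23*17139 + 707
17139 = 24*707 + 171
707 = 4*171 + 23
171 = 7*23 + 10
23 = 2*10 + 3
10 = 3*3 + 1
3 = 3*1 + 0
gcd(394904, 1201851) = 1.
Working backward:
1 = 10 − 3·3
1 = −3·23 + 7·10
1 = 7·171 − 52·23
1 = −52·707 + 215·171
1 = 215·17139 − 5212·707
1 = −5212·394904 + 120091·17139
1 = 120091·1201851 − 365485·394904
So 1 = (120091)·1201851 + (-365485)·394904.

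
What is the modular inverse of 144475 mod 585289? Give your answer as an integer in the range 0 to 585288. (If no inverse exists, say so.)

Apply the Euclidean algorithm to 585289 and 144475:
585289 = 4·144475 + 7389
144475 = 19·7389 + 4084
7389 = 1·4084 + 3305
4084 = 1·3305 + 779
3305 = 4·779 + 189
779 = 4·189 + 23
189 = 8·23 + 5
23 = 4·5 + 3
5 = 1·3 + 2
3 = 1·2 + 1
2 = 2·1 + 0
gcd = 1, so the inverse exists. Back-substitute:
1 = 3 − 2
1 = −5 + 2·3
1 = 2·23 − 9·5
1 = −9·189 + 74·23
1 = 74·779 − 305·189
1 = −305·3305 + 1294·779
1 = 1294·4084 − 1599·3305
1 = −1599·7389 + 2893·4084
1 = 2893·144475 − 56566·7389
1 = −56566·585289 + 229157·144475
So 144475·229157 ≡ 1 (mod 585289).

229157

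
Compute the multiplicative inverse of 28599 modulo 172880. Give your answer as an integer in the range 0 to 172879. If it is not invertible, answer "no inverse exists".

122199

Run Euclid on (172880, 28599):
172880 = 6*28599 + 1286
28599 = 22*1286 + 307
1286 = 4*307 + 58
307 = 5*58 + 17
58 = 3*17 + 7
17 = 2*7 + 3
7 = 2*3 + 1
3 = 3*1 + 0
Since gcd(28599, 172880) = 1, back-substitute to write 1 as a combination:
1 = 7 − 2·3
1 = −2·17 + 5·7
1 = 5·58 − 17·17
1 = −17·307 + 90·58
1 = 90·1286 − 377·307
1 = −377·28599 + 8384·1286
1 = 8384·172880 − 50681·28599
So 28599·(-50681) ≡ 1 (mod 172880), and -50681 ≡ 122199 (mod 172880).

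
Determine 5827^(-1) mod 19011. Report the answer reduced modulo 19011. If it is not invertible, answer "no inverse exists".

Apply the Euclidean algorithm to 19011 and 5827:
19011 = 3×5827 + 1530
5827 = 3×1530 + 1237
1530 = 1×1237 + 293
1237 = 4×293 + 65
293 = 4×65 + 33
65 = 1×33 + 32
33 = 1×32 + 1
32 = 32×1 + 0
The gcd is 1. Working backward:
1 = 33 − 32
1 = −65 + 2·33
1 = 2·293 − 9·65
1 = −9·1237 + 38·293
1 = 38·1530 − 47·1237
1 = −47·5827 + 179·1530
1 = 179·19011 − 584·5827
Hence 5827⁻¹ ≡ -584 ≡ 18427 (mod 19011).

18427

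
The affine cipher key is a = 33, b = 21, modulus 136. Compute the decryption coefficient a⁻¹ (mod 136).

Extended Euclidean algorithm:
136 = 4×33 + 4
33 = 8×4 + 1
4 = 4×1 + 0
Since gcd(33, 136) = 1, back-substitute to write 1 as a combination:
1 = 33 − 8·4
1 = −8·136 + 33·33
So 33·33 ≡ 1 (mod 136).

33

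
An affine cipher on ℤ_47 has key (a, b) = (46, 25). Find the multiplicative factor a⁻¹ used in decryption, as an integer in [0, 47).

46

Apply the Euclidean algorithm to 47 and 46:
47 = 1·46 + 1
46 = 46·1 + 0
The gcd is 1. Working backward:
1 = 47 − 46
So 46·(-1) ≡ 1 (mod 47), and -1 ≡ 46 (mod 47).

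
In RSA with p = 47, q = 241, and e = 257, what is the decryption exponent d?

φ(n) = (p−1)(q−1) = 46·240 = 11040.
Need d with 257·d ≡ 1 (mod 11040). Apply the extended Euclidean algorithm:
11040 = 42×257 + 246
257 = 1×246 + 11
246 = 22×11 + 4
11 = 2×4 + 3
4 = 1×3 + 1
3 = 3×1 + 0
Back-substitute:
1 = 4 − 3
1 = −11 + 3·4
1 = 3·246 − 67·11
1 = −67·257 + 70·246
1 = 70·11040 − 3007·257
So 257·(-3007) ≡ 1 (mod 11040), hence d ≡ -3007 ≡ 8033 (mod 11040).

8033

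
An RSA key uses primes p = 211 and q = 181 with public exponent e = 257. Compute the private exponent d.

φ(n) = (p−1)(q−1) = 210·180 = 37800.
Need d with 257·d ≡ 1 (mod 37800). Apply the extended Euclidean algorithm:
37800 = 147×257 + 21
257 = 12×21 + 5
21 = 4×5 + 1
5 = 5×1 + 0
Back-substitute:
1 = 21 − 4·5
1 = −4·257 + 49·21
1 = 49·37800 − 7207·257
So 257·(-7207) ≡ 1 (mod 37800), hence d ≡ -7207 ≡ 30593 (mod 37800).

30593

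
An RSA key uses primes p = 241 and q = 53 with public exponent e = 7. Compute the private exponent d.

φ(n) = (p−1)(q−1) = 240·52 = 12480.
Need d with 7·d ≡ 1 (mod 12480). Apply the extended Euclidean algorithm:
12480 = 1782×7 + 6
7 = 1×6 + 1
6 = 6×1 + 0
Back-substitute:
1 = 7 − 6
1 = −12480 + 1783·7
So 7·1783 ≡ 1 (mod 12480), hence d = 1783.

1783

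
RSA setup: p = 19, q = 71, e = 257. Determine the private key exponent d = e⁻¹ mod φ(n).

353

φ(n) = (p−1)(q−1) = 18·70 = 1260.
Need d with 257·d ≡ 1 (mod 1260). Apply the extended Euclidean algorithm:
1260 = 4*257 + 232
257 = 1*232 + 25
232 = 9*25 + 7
25 = 3*7 + 4
7 = 1*4 + 3
4 = 1*3 + 1
3 = 3*1 + 0
Back-substitute:
1 = 4 − 3
1 = −7 + 2·4
1 = 2·25 − 7·7
1 = −7·232 + 65·25
1 = 65·257 − 72·232
1 = −72·1260 + 353·257
So 257·353 ≡ 1 (mod 1260), hence d = 353.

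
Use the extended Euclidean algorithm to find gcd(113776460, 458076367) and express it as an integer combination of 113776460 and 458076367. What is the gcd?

7

Euclidean algorithm:
458076367 = 4×113776460 + 2970527
113776460 = 38×2970527 + 896434
2970527 = 3×896434 + 281225
896434 = 3×281225 + 52759
281225 = 5×52759 + 17430
52759 = 3×17430 + 469
17430 = 37×469 + 77
469 = 6×77 + 7
77 = 11×7 + 0
gcd(113776460, 458076367) = 7.
Back-substituting:
7 = 469 − 6·77
7 = −6·17430 + 223·469
7 = 223·52759 − 675·17430
7 = −675·281225 + 3598·52759
7 = 3598·896434 − 11469·281225
7 = −11469·2970527 + 38005·896434
7 = 38005·113776460 − 1455659·2970527
7 = −1455659·458076367 + 5860641·113776460
So 7 = (-1455659)·458076367 + (5860641)·113776460.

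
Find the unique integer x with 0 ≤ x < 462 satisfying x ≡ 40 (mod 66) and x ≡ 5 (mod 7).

40

Write x = 40 + 66·k. Then 66·k ≡ 5 − 40 ≡ 0 (mod 7).
Need 66⁻¹ mod 7. Extended Euclid on (7, 3):
7 = 2*3 + 1
3 = 3*1 + 0
Back-substitute:
1 = 7 − 2·3
66⁻¹ ≡ 5 (mod 7), so k ≡ 5·0 ≡ 0 (mod 7).
x = 40 + 66·0 = 40.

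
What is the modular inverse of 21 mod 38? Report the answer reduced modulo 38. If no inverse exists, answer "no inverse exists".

29

gcd(38, 21) by repeated division:
38 = 1·21 + 17
21 = 1·17 + 4
17 = 4·4 + 1
4 = 4·1 + 0
gcd = 1, so the inverse exists. Back-substitute:
1 = 17 − 4·4
1 = −4·21 + 5·17
1 = 5·38 − 9·21
Hence 21⁻¹ ≡ -9 ≡ 29 (mod 38).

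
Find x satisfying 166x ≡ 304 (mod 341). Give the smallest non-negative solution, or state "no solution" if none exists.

84

First find gcd(166, 341):
341 = 2·166 + 9
166 = 18·9 + 4
9 = 2·4 + 1
4 = 4·1 + 0
gcd = 1, so a unique solution mod 341 exists.
Back-substitute for the Bézout coefficients:
1 = 9 − 2·4
1 = −2·166 + 37·9
1 = 37·341 − 76·166
So 166·(-76) ≡ 1 (mod 341), giving 166⁻¹ ≡ 265.
x ≡ 166⁻¹·304 ≡ 265·304 ≡ 84 (mod 341).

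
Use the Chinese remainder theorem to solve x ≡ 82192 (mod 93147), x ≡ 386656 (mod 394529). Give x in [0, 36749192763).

21963027028

Write x = 82192 + 93147·k. Then 93147·k ≡ 386656 − 82192 ≡ 304464 (mod 394529).
Need 93147⁻¹ mod 394529. Extended Euclid on (394529, 93147):
394529 = 4×93147 + 21941
93147 = 4×21941 + 5383
21941 = 4×5383 + 409
5383 = 13×409 + 66
409 = 6×66 + 13
66 = 5×13 + 1
13 = 13×1 + 0
Back-substitute:
1 = 66 − 5·13
1 = −5·409 + 31·66
1 = 31·5383 − 408·409
1 = −408·21941 + 1663·5383
1 = 1663·93147 − 7060·21941
1 = −7060·394529 + 29903·93147
93147⁻¹ ≡ 29903 (mod 394529), so k ≡ 29903·304464 ≡ 235788 (mod 394529).
x = 82192 + 93147·235788 = 21963027028.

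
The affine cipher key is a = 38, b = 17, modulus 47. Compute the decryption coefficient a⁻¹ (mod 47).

Apply the Euclidean algorithm to 47 and 38:
47 = 1×38 + 9
38 = 4×9 + 2
9 = 4×2 + 1
2 = 2×1 + 0
Since gcd(38, 47) = 1, back-substitute to write 1 as a combination:
1 = 9 − 4·2
1 = −4·38 + 17·9
1 = 17·47 − 21·38
So 38·(-21) ≡ 1 (mod 47), and -21 ≡ 26 (mod 47).

26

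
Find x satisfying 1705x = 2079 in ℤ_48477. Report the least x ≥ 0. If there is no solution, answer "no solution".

First find gcd(1705, 48477):
48477 = 28×1705 + 737
1705 = 2×737 + 231
737 = 3×231 + 44
231 = 5×44 + 11
44 = 4×11 + 0
gcd = 11 and 11 | 2079, so solutions exist. Divide through by 11: 155x ≡ 189 (mod 4407).
Now find 155⁻¹ mod 4407:
4407 = 28×155 + 67
155 = 2×67 + 21
67 = 3×21 + 4
21 = 5×4 + 1
4 = 4×1 + 0
Back-substitute:
1 = 21 − 5·4
1 = −5·67 + 16·21
1 = 16·155 − 37·67
1 = −37·4407 + 1052·155
So 155⁻¹ ≡ 1052 (mod 4407).
Then x ≡ 1052·189 ≡ 513 (mod 4407); the smallest non-negative solution is x = 513.

513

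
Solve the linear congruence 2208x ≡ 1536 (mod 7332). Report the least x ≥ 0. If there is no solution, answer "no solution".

First find gcd(2208, 7332):
7332 = 3·2208 + 708
2208 = 3·708 + 84
708 = 8·84 + 36
84 = 2·36 + 12
36 = 3·12 + 0
gcd = 12 and 12 | 1536, so solutions exist. Divide through by 12: 184x ≡ 128 (mod 611).
Now find 184⁻¹ mod 611:
611 = 3×184 + 59
184 = 3×59 + 7
59 = 8×7 + 3
7 = 2×3 + 1
3 = 3×1 + 0
Back-substitute:
1 = 7 − 2·3
1 = −2·59 + 17·7
1 = 17·184 − 53·59
1 = −53·611 + 176·184
So 184⁻¹ ≡ 176 (mod 611).
Then x ≡ 176·128 ≡ 532 (mod 611); the smallest non-negative solution is x = 532.

532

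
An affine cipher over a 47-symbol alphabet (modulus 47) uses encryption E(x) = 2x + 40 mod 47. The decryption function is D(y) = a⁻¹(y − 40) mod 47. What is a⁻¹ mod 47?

24

Run Euclid on (47, 2):
47 = 23·2 + 1
2 = 2·1 + 0
The gcd is 1. Working backward:
1 = 47 − 23·2
Hence 2⁻¹ ≡ -23 ≡ 24 (mod 47).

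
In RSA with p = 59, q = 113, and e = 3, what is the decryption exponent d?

4331

φ(n) = (p−1)(q−1) = 58·112 = 6496.
Need d with 3·d ≡ 1 (mod 6496). Apply the extended Euclidean algorithm:
6496 = 2165×3 + 1
3 = 3×1 + 0
Back-substitute:
1 = 6496 − 2165·3
So 3·(-2165) ≡ 1 (mod 6496), hence d ≡ -2165 ≡ 4331 (mod 6496).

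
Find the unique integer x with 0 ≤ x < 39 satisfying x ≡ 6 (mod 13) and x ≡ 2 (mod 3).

32

Write x = 6 + 13·k. Then 13·k ≡ 2 − 6 ≡ 2 (mod 3).
Need 13⁻¹ mod 3. Extended Euclid on (3, 1):
3 = 3*1 + 0
13⁻¹ ≡ 1 (mod 3), so k ≡ 1·2 ≡ 2 (mod 3).
x = 6 + 13·2 = 32.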